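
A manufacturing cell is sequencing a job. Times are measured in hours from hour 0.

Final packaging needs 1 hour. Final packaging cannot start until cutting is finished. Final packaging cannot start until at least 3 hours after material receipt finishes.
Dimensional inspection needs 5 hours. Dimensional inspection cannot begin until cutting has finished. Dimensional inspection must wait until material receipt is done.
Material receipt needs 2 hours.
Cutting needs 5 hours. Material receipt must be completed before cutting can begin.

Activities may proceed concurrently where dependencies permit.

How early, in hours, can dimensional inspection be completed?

Material receipt has no prerequisites, so it starts at hour 0 and finishes at hour 2.
Cutting waits on material receipt (finishes hour 2), so it starts at hour 2 and finishes at 2 + 5 = hour 7.
Dimensional inspection cannot start until cutting (finishes hour 7); material receipt (finishes hour 2). The controlling bound is hour 7, so dimensional inspection finishes at 7 + 5 = hour 12.

12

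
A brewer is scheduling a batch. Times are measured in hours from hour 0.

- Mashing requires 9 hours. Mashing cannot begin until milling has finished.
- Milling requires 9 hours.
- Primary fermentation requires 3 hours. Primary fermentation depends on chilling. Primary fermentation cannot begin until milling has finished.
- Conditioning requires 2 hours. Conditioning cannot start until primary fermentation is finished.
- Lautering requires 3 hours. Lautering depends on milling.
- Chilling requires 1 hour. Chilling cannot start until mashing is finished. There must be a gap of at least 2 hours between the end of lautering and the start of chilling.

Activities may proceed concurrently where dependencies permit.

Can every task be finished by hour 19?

Milling has no prerequisites, so it starts at hour 0 and finishes at hour 9.
Lautering cannot begin until milling (finishes hour 9). It runs from hour 9 to 9 + 3 = hour 12.
Mashing waits on milling (finishes hour 9), so it starts at hour 9 and finishes at 9 + 9 = hour 18.
Chilling has to wait for mashing (finishes hour 18); lautering (finishes hour 12, plus 2-hour gap → hour 14). The latest of these is hour 18, so chilling runs hour 18 to 18 + 1 = hour 19.
Primary fermentation has to wait for chilling (finishes hour 19); milling (finishes hour 9). The latest of these is hour 19, so primary fermentation runs hour 19 to 19 + 3 = hour 22.
After primary fermentation (finishes hour 22), conditioning can start at hour 22 and finishes at hour 24.
The earliest everything can be done is hour 24, which is after the deadline of 19, so it is not possible.

No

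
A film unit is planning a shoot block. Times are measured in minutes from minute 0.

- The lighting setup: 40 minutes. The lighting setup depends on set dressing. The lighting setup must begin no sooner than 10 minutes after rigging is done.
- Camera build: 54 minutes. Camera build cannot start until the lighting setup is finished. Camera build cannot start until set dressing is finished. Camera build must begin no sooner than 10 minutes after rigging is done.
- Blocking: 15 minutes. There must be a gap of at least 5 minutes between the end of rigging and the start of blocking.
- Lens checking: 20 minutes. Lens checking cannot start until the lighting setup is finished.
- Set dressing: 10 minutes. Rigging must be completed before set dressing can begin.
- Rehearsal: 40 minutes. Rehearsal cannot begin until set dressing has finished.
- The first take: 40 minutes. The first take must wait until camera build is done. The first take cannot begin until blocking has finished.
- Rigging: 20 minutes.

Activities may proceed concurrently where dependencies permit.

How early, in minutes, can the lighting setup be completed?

Nothing blocks rigging, so it runs from minute 0 to minute 20.
Set dressing cannot begin until rigging (finishes minute 20). It runs from minute 20 to 20 + 10 = minute 30.
For the lighting setup: set dressing (finishes minute 30); rigging (finishes minute 20, plus 10-minute gap → minute 30). Taking the maximum gives a start of minute 30, and it finishes at 30 + 40 = minute 70.

70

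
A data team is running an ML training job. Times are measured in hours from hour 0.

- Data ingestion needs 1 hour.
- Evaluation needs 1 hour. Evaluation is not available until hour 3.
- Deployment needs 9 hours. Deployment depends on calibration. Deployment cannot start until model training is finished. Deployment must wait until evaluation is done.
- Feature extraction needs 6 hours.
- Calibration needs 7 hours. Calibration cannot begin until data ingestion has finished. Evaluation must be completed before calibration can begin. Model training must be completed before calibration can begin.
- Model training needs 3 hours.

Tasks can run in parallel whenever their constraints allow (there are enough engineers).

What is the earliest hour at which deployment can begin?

11

Evaluation waits on its own release at hour 3, so it starts at hour 3 and finishes at 3 + 1 = hour 4.
Nothing blocks model training, so it runs from hour 0 to hour 3.
Nothing blocks data ingestion, so it runs from hour 0 to hour 1.
For calibration: data ingestion (finishes hour 1); evaluation (finishes hour 4); model training (finishes hour 3). Taking the maximum gives a start of hour 4, and it finishes at 4 + 7 = hour 11.
Deployment waits on calibration (finishes hour 11); model training (finishes hour 3); evaluation (finishes hour 4). The latest of these is hour 11, which is the earliest deployment can start.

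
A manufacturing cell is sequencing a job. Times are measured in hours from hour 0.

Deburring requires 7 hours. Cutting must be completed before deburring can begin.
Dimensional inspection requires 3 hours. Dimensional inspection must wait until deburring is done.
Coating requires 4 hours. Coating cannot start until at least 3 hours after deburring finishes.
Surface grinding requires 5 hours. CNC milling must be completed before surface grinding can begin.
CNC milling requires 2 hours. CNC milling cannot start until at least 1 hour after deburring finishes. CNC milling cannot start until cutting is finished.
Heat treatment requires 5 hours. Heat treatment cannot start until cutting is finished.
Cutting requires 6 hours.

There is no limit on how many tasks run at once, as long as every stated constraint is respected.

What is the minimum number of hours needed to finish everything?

Cutting has no prerequisites, so it starts at hour 0 and finishes at hour 6.
Heat treatment waits on cutting (finishes hour 6), so it starts at hour 6 and finishes at 6 + 5 = hour 11.
Deburring cannot begin until cutting (finishes hour 6). It runs from hour 6 to 6 + 7 = hour 13.
After deburring (finishes hour 13, plus 3-hour gap → hour 16), coating can start at hour 16 and finishes at hour 20.
Dimensional inspection waits on deburring (finishes hour 13), so it starts at hour 13 and finishes at 13 + 3 = hour 16.
CNC milling cannot start until deburring (finishes hour 13, plus 1-hour gap → hour 14); cutting (finishes hour 6). The controlling bound is hour 14, so CNC milling finishes at 14 + 2 = hour 16.
Surface grinding cannot begin until CNC milling (finishes hour 16). It runs from hour 16 to 16 + 5 = hour 21.
All tasks are finished once the last one completes. Finish times: Cutting at 6, Deburring at 13, CNC milling at 16, Heat treatment at 11, Surface grinding at 21, Dimensional inspection at 16, Coating at 20. The latest is hour 21.

21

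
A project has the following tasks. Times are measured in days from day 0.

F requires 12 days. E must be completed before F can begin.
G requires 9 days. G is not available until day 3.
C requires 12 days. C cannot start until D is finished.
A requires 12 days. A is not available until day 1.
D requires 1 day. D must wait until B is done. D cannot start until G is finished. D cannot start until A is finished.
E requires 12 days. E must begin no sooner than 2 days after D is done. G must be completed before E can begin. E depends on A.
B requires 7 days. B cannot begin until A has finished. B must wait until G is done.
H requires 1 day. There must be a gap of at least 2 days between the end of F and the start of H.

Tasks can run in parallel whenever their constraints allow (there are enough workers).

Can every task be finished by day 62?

G waits on its own release at day 3, so it starts at day 3 and finishes at 3 + 9 = day 12.
A waits on its own release at day 1, so it starts at day 1 and finishes at 1 + 12 = day 13.
B needs all of A (finishes day 13); G (finishes day 12). That puts its earliest start at day 13; it finishes at 13 + 7 = day 20.
For D: B (finishes day 20); G (finishes day 12); A (finishes day 13). Taking the maximum gives a start of day 20, and it finishes at 20 + 1 = day 21.
E needs all of D (finishes day 21, plus 2-day gap → day 23); G (finishes day 12); A (finishes day 13). That puts its earliest start at day 23; it finishes at 23 + 12 = day 35.
F waits on E (finishes day 35), so it starts at day 35 and finishes at 35 + 12 = day 47.
After F (finishes day 47, plus 2-day gap → day 49), H can start at day 49 and finishes at day 50.
After D (finishes day 21), C can start at day 21 and finishes at day 33.
Every task is finished by day 50, which is no later than the deadline of 62, so the schedule is feasible.

Yes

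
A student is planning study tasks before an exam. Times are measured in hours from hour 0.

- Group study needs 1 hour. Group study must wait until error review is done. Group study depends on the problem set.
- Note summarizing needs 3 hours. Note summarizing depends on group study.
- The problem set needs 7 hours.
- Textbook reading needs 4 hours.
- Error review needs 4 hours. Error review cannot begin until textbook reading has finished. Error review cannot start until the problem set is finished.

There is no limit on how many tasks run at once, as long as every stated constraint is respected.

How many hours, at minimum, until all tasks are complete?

The problem set can start immediately at hour 0; it finishes at hour 7.
Nothing blocks textbook reading, so it runs from hour 0 to hour 4.
Error review needs all of textbook reading (finishes hour 4); the problem set (finishes hour 7). That puts its earliest start at hour 7; it finishes at 7 + 4 = hour 11.
Group study has to wait for error review (finishes hour 11); the problem set (finishes hour 7). The latest of these is hour 11, so group study runs hour 11 to 11 + 1 = hour 12.
After group study (finishes hour 12), note summarizing can start at hour 12 and finishes at hour 15.
All tasks are finished once the last one completes. Finish times: Textbook reading at 4, The problem set at 7, Error review at 11, Group study at 12, Note summarizing at 15. The latest is hour 15.

15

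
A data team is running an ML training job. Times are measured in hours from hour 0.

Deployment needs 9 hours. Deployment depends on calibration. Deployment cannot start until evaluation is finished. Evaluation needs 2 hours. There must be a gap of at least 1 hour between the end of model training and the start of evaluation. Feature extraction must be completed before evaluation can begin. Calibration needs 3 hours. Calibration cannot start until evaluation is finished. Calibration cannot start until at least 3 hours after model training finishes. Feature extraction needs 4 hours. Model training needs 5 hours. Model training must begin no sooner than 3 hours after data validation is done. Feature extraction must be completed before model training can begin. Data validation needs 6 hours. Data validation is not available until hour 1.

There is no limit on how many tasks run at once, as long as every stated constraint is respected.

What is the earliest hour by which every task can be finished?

Feature extraction can start immediately at hour 0; it finishes at hour 4.
Data validation waits on its own release at hour 1, so it starts at hour 1 and finishes at 1 + 6 = hour 7.
Model training has to wait for data validation (finishes hour 7, plus 3-hour gap → hour 10); feature extraction (finishes hour 4). The latest of these is hour 10, so model training runs hour 10 to 10 + 5 = hour 15.
For evaluation: model training (finishes hour 15, plus 1-hour gap → hour 16); feature extraction (finishes hour 4). Taking the maximum gives a start of hour 16, and it finishes at 16 + 2 = hour 18.
Calibration has to wait for evaluation (finishes hour 18); model training (finishes hour 15, plus 3-hour gap → hour 18). The latest of these is hour 18, so calibration runs hour 18 to 18 + 3 = hour 21.
For deployment: calibration (finishes hour 21); evaluation (finishes hour 18). Taking the maximum gives a start of hour 21, and it finishes at 21 + 9 = hour 30.
All tasks are finished once the last one completes. Finish times: Data validation at 7, Feature extraction at 4, Model training at 15, Evaluation at 18, Calibration at 21, Deployment at 30. The latest is hour 30.

30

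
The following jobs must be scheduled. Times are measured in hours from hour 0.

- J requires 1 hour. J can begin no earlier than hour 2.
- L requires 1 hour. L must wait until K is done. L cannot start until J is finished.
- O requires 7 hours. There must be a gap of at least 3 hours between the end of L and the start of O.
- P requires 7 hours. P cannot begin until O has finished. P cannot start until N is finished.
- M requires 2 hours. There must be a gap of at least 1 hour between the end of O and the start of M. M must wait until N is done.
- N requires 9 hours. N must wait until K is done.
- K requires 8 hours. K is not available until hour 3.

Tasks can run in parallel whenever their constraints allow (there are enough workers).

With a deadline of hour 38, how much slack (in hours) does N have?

11

After its own release at hour 3, K can start at hour 3 and finishes at hour 11.
N waits on K (finishes hour 11), so it starts at hour 11 and finishes at 11 + 9 = hour 20.

Working backward from the deadline:
To finish by hour 38, M (duration 2) must start no later than hour 36.
Nothing follows P; the deadline of hour 38 is its only limit. It must start by 38 − 7 = hour 31.
N feeds M (must start by hour 36); P (must start by hour 31). Taking the minimum, N must finish by hour 31 and start by 31 − 9 = hour 22.
So N can start as early as hour 11 and as late as hour 22, giving 22 − 11 = 11 hours of slack.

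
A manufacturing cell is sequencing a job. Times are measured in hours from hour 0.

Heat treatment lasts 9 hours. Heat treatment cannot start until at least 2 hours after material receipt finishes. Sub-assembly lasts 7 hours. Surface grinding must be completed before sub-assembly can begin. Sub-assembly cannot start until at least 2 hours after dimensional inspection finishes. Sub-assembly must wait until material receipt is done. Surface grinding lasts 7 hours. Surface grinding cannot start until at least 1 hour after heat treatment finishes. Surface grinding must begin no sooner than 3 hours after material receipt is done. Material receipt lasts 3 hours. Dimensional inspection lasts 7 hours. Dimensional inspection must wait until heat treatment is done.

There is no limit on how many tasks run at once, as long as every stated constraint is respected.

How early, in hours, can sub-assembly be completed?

30

Material receipt has no prerequisites, so it starts at hour 0 and finishes at hour 3.
Heat treatment cannot begin until material receipt (finishes hour 3, plus 2-hour gap → hour 5). It runs from hour 5 to 5 + 9 = hour 14.
After heat treatment (finishes hour 14), dimensional inspection can start at hour 14 and finishes at hour 21.
For surface grinding: heat treatment (finishes hour 14, plus 1-hour gap → hour 15); material receipt (finishes hour 3, plus 3-hour gap → hour 6). Taking the maximum gives a start of hour 15, and it finishes at 15 + 7 = hour 22.
Sub-assembly has to wait for surface grinding (finishes hour 22); dimensional inspection (finishes hour 21, plus 2-hour gap → hour 23); material receipt (finishes hour 3). The latest of these is hour 23, so sub-assembly runs hour 23 to 23 + 7 = hour 30.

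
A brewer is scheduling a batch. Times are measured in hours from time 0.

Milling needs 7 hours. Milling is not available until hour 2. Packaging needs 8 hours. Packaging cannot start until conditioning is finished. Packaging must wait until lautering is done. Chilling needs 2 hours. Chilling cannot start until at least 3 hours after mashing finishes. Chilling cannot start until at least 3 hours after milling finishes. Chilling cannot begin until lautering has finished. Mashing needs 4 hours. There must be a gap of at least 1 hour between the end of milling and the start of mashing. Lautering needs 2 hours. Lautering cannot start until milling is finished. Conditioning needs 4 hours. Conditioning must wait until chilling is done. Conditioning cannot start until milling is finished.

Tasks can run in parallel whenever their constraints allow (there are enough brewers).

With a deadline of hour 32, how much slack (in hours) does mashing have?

1

Milling waits on its own release at hour 2, so it starts at hour 2 and finishes at 2 + 7 = hour 9.
Mashing waits on milling (finishes hour 9, plus 1-hour gap → hour 10), so it starts at hour 10 and finishes at 10 + 4 = hour 14.

Working backward from the deadline:
Packaging must finish by hour 32; it takes 8 hours, so it must start by 32 − 8 = hour 24.
Conditioning must finish before packaging (must start by hour 24). With a 4-hour duration, conditioning must start by 24 − 4 = hour 20.
Chilling feeds into conditioning (must start by hour 20); so chilling must finish by hour 20 and therefore start by hour 18.
Mashing has to be done before chilling (must start by hour 18, minus 3-hour gap → hour 15). That means finishing by hour 15, i.e. starting by 15 − 4 = hour 11.
So mashing can start as early as hour 10 and as late as hour 11, giving 11 − 10 = 1 hour of slack.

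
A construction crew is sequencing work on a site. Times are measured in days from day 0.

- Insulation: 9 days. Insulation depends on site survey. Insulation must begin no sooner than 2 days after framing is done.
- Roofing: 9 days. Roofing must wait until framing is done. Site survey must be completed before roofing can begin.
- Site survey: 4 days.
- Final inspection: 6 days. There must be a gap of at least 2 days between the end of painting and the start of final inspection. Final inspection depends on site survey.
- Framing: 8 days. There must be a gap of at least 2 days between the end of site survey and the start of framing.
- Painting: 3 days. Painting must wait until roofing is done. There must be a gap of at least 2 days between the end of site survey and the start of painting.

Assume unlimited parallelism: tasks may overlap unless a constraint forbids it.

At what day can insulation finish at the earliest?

Nothing blocks site survey, so it runs from day 0 to day 4.
After site survey (finishes day 4, plus 2-day gap → day 6), framing can start at day 6 and finishes at day 14.
Insulation needs all of site survey (finishes day 4); framing (finishes day 14, plus 2-day gap → day 16). That puts its earliest start at day 16; it finishes at 16 + 9 = day 25.

25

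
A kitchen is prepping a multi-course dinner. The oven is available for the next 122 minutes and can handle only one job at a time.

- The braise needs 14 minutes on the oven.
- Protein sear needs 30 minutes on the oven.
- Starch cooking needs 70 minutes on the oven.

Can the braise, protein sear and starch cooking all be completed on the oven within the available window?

Yes

Running back to back, the jobs need 14 + 30 + 70 = 114 minutes on the oven.
Since 114 ≤ 122, they fit within the window.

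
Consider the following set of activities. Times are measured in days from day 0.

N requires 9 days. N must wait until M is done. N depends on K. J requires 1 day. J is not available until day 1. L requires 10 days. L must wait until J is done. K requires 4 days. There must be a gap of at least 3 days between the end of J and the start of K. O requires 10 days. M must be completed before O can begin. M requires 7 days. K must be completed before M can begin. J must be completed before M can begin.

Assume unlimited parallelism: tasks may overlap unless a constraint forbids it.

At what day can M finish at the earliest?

After its own release at day 1, J can start at day 1 and finishes at day 2.
K cannot begin until J (finishes day 2, plus 3-day gap → day 5). It runs from day 5 to 5 + 4 = day 9.
M has to wait for K (finishes day 9); J (finishes day 2). The latest of these is day 9, so M runs day 9 to 9 + 7 = day 16.

16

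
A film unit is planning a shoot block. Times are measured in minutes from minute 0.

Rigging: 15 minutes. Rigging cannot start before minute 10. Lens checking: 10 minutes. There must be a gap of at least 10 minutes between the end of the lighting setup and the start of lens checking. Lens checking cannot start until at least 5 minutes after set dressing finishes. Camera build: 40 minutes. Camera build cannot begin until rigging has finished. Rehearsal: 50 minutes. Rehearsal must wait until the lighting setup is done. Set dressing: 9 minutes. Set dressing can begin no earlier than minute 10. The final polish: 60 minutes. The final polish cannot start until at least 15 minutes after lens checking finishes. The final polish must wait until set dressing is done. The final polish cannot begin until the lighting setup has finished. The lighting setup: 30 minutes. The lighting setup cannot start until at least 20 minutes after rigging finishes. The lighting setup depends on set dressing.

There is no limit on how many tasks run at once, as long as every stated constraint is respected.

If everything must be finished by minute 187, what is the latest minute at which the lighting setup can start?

To finish by minute 187, the final polish (duration 60) must start no later than minute 127.
Lens checking must finish before the final polish (must start by minute 127, minus 15-minute gap → minute 112). With a 10-minute duration, lens checking must start by 112 − 10 = minute 102.
Nothing follows rehearsal; the deadline of minute 187 is its only limit. It must start by 187 − 50 = minute 137.
The lighting setup must finish in time for lens checking (must start by minute 102, minus 10-minute gap → minute 92); rehearsal (must start by minute 137); the final polish (must start by minute 127). The tightest is minute 92, so the lighting setup must start by 92 − 30 = minute 62.

62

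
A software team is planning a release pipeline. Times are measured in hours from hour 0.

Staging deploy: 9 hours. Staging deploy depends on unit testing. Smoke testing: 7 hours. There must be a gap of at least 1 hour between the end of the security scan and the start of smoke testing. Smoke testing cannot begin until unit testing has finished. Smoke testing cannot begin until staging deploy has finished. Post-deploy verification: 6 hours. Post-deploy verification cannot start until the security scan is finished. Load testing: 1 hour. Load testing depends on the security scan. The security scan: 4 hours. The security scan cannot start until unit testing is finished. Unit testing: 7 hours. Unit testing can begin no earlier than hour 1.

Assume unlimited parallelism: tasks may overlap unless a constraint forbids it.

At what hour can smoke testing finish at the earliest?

24

Unit testing cannot begin until its own release at hour 1. It runs from hour 1 to 1 + 7 = hour 8.
Staging deploy cannot begin until unit testing (finishes hour 8). It runs from hour 8 to 8 + 9 = hour 17.
The security scan cannot begin until unit testing (finishes hour 8). It runs from hour 8 to 8 + 4 = hour 12.
Smoke testing needs all of the security scan (finishes hour 12, plus 1-hour gap → hour 13); unit testing (finishes hour 8); staging deploy (finishes hour 17). That puts its earliest start at hour 17; it finishes at 17 + 7 = hour 24.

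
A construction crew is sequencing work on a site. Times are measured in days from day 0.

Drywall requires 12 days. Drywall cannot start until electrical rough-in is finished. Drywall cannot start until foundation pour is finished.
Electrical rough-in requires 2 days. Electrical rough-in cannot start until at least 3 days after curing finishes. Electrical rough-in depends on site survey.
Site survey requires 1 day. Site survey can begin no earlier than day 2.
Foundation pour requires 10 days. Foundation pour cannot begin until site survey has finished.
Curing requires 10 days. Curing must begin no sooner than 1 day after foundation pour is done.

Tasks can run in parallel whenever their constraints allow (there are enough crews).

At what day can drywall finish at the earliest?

41

Site survey waits on its own release at day 2, so it starts at day 2 and finishes at 2 + 1 = day 3.
Foundation pour cannot begin until site survey (finishes day 3). It runs from day 3 to 3 + 10 = day 13.
After foundation pour (finishes day 13, plus 1-day gap → day 14), curing can start at day 14 and finishes at day 24.
For electrical rough-in: curing (finishes day 24, plus 3-day gap → day 27); site survey (finishes day 3). Taking the maximum gives a start of day 27, and it finishes at 27 + 2 = day 29.
Drywall has to wait for electrical rough-in (finishes day 29); foundation pour (finishes day 13). The latest of these is day 29, so drywall runs day 29 to 29 + 12 = day 41.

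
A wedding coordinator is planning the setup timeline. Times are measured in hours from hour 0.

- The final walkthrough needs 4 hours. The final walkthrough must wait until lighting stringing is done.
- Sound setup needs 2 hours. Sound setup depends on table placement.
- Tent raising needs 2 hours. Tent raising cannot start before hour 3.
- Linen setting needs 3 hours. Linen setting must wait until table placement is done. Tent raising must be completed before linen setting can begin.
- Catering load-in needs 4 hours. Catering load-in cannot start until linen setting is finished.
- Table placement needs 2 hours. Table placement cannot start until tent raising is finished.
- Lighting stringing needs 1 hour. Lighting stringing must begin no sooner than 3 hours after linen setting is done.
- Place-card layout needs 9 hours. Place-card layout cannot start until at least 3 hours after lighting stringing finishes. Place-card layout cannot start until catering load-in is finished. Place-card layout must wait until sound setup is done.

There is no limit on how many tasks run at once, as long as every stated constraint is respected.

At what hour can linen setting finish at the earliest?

After its own release at hour 3, tent raising can start at hour 3 and finishes at hour 5.
After tent raising (finishes hour 5), table placement can start at hour 5 and finishes at hour 7.
For linen setting: table placement (finishes hour 7); tent raising (finishes hour 5). Taking the maximum gives a start of hour 7, and it finishes at 7 + 3 = hour 10.

10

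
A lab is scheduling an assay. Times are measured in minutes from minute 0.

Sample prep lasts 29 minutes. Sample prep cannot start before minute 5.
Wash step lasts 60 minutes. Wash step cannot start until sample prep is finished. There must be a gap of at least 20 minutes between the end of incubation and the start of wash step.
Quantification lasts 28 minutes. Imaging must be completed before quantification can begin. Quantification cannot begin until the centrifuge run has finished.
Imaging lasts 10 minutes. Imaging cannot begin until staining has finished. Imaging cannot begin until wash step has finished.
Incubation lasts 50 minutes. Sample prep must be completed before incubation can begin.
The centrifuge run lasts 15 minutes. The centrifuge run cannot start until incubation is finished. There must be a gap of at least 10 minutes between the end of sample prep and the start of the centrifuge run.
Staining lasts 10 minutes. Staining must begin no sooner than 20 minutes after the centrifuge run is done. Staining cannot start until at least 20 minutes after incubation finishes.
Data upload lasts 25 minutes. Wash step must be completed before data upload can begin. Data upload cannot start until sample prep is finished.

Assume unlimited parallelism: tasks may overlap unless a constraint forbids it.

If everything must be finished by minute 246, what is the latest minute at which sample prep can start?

49

To finish by minute 246, quantification (duration 28) must start no later than minute 218.
Imaging has to be done before quantification (must start by minute 218). That means finishing by minute 218, i.e. starting by 218 − 10 = minute 208.
Staining has to be done before imaging (must start by minute 208). That means finishing by minute 208, i.e. starting by 208 − 10 = minute 198.
The centrifuge run must finish in time for staining (must start by minute 198, minus 20-minute gap → minute 178); quantification (must start by minute 218). The tightest is minute 178, so the centrifuge run must start by 178 − 15 = minute 163.
Data upload must finish by minute 246; it takes 25 minutes, so it must start by 246 − 25 = minute 221.
Wash step feeds imaging (must start by minute 208); data upload (must start by minute 221). Taking the minimum, wash step must finish by minute 208 and start by 208 − 60 = minute 148.
Incubation must finish in time for the centrifuge run (must start by minute 163); wash step (must start by minute 148, minus 20-minute gap → minute 128); staining (must start by minute 198, minus 20-minute gap → minute 178). The tightest is minute 128, so incubation must start by 128 − 50 = minute 78.
For sample prep: incubation (must start by minute 78); the centrifuge run (must start by minute 163, minus 10-minute gap → minute 153); wash step (must start by minute 148); data upload (must start by minute 221). The most restrictive is minute 78; with a 29-minute duration, sample prep must start by minute 49.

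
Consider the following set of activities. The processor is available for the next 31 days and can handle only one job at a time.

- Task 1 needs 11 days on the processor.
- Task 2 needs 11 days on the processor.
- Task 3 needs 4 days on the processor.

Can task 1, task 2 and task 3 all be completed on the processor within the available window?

Running back to back, the jobs need 11 + 11 + 4 = 26 days on the processor.
Since 26 ≤ 31, they fit within the window.

Yes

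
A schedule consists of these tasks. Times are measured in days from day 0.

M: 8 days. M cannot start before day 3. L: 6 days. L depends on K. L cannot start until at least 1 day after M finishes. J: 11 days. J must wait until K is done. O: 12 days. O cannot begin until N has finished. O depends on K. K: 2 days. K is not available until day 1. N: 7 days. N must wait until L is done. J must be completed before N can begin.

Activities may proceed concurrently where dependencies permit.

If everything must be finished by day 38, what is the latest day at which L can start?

13

Nothing follows O; the deadline of day 38 is its only limit. It must start by 38 − 12 = day 26.
N feeds into O (must start by day 26); so N must finish by day 26 and therefore start by day 19.
L must finish before N (must start by day 19). With a 6-day duration, L must start by 19 − 6 = day 13.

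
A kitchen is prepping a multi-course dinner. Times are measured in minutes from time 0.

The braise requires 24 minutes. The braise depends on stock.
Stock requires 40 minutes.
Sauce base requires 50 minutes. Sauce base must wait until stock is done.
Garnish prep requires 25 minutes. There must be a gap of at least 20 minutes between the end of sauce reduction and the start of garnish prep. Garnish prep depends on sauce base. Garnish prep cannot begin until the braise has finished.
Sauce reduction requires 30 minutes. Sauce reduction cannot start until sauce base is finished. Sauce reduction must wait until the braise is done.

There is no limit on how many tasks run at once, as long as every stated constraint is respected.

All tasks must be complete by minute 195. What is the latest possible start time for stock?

Nothing follows garnish prep; the deadline of minute 195 is its only limit. It must start by 195 − 25 = minute 170.
Sauce reduction feeds into garnish prep (must start by minute 170, minus 20-minute gap → minute 150); so sauce reduction must finish by minute 150 and therefore start by minute 120.
Sauce base must finish in time for sauce reduction (must start by minute 120); garnish prep (must start by minute 170). The tightest is minute 120, so sauce base must start by 120 − 50 = minute 70.
The braise has several dependents: sauce reduction (must start by minute 120); garnish prep (must start by minute 170). The earliest of those limits is minute 120, so the braise must start by 120 − 24 = minute 96.
For stock: sauce base (must start by minute 70); the braise (must start by minute 96). The most restrictive is minute 70; with a 40-minute duration, stock must start by minute 30.

30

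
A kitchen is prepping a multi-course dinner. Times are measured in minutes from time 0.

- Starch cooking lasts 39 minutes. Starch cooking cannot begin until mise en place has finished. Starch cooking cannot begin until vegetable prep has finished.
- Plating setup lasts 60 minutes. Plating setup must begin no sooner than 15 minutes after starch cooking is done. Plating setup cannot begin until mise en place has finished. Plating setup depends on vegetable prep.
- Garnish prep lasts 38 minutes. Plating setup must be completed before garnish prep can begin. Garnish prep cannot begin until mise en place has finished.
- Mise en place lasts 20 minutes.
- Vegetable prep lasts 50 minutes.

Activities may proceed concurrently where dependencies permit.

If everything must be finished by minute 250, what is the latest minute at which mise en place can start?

Nothing follows garnish prep; the deadline of minute 250 is its only limit. It must start by 250 − 38 = minute 212.
Plating setup feeds into garnish prep (must start by minute 212); so plating setup must finish by minute 212 and therefore start by minute 152.
Starch cooking must finish before plating setup (must start by minute 152, minus 15-minute gap → minute 137). With a 39-minute duration, starch cooking must start by 137 − 39 = minute 98.
For mise en place: starch cooking (must start by minute 98); plating setup (must start by minute 152); garnish prep (must start by minute 212). The most restrictive is minute 98; with a 20-minute duration, mise en place must start by minute 78.

78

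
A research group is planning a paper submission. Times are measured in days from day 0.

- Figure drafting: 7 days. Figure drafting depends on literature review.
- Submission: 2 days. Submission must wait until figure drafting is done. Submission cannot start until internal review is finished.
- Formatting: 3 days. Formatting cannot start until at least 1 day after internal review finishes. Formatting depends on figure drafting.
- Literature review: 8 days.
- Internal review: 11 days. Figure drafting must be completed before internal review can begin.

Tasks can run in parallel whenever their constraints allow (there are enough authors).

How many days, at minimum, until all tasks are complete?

Literature review has no prerequisites, so it starts at day 0 and finishes at day 8.
Figure drafting waits on literature review (finishes day 8), so it starts at day 8 and finishes at 8 + 7 = day 15.
Internal review waits on figure drafting (finishes day 15), so it starts at day 15 and finishes at 15 + 11 = day 26.
Submission cannot start until figure drafting (finishes day 15); internal review (finishes day 26). The controlling bound is day 26, so submission finishes at 26 + 2 = day 28.
Formatting needs all of internal review (finishes day 26, plus 1-day gap → day 27); figure drafting (finishes day 15). That puts its earliest start at day 27; it finishes at 27 + 3 = day 30.
All tasks are finished once the last one completes. Finish times: Literature review at 8, Figure drafting at 15, Internal review at 26, Formatting at 30, Submission at 28. The latest is day 30.

30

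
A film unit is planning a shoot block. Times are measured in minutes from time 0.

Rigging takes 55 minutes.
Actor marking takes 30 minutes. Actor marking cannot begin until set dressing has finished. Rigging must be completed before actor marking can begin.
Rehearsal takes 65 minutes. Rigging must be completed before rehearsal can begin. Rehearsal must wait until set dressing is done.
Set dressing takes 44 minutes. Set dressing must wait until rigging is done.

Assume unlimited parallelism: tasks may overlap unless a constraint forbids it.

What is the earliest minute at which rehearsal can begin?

99

Nothing blocks rigging, so it runs from minute 0 to minute 55.
Set dressing cannot begin until rigging (finishes minute 55). It runs from minute 55 to 55 + 44 = minute 99.
Rehearsal waits on rigging (finishes minute 55); set dressing (finishes minute 99). The latest of these is minute 99, which is the earliest rehearsal can start.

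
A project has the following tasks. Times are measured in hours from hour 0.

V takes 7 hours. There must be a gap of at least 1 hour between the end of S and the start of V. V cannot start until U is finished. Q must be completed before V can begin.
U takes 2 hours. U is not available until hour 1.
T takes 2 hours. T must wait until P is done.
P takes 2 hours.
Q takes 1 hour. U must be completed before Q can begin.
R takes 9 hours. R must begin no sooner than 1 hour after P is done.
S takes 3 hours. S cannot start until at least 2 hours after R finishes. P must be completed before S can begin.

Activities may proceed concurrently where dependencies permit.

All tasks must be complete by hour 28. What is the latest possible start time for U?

V has no dependents, so it just needs to finish by hour 28. Starting by 28 − 7 = hour 21 achieves that.
Q has to be done before V (must start by hour 21). That means finishing by hour 21, i.e. starting by 21 − 1 = hour 20.
U must finish in time for Q (must start by hour 20); V (must start by hour 21). The tightest is hour 20, so U must start by 20 − 2 = hour 18.

18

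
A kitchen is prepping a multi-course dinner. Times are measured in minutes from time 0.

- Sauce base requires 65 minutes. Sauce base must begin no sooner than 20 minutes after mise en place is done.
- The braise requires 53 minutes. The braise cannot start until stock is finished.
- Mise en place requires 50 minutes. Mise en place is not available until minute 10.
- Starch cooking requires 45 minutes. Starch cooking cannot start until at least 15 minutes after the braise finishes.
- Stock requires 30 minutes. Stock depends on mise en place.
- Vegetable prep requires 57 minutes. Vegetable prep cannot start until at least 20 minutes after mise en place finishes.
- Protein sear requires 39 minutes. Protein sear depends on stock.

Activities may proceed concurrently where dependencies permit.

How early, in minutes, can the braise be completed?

Mise en place waits on its own release at minute 10, so it starts at minute 10 and finishes at 10 + 50 = minute 60.
Stock waits on mise en place (finishes minute 60), so it starts at minute 60 and finishes at 60 + 30 = minute 90.
The braise cannot begin until stock (finishes minute 90). It runs from minute 90 to 90 + 53 = minute 143.

143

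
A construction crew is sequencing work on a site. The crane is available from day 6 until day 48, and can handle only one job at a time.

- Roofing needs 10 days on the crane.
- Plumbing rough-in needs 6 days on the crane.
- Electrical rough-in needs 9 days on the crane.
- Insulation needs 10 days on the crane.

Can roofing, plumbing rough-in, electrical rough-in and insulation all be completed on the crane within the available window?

The crane window is 48 − 6 = 42 days.
Running back to back, the jobs need 10 + 6 + 9 + 10 = 35 days on the crane.
Since 35 ≤ 42, they fit within the window.

Yes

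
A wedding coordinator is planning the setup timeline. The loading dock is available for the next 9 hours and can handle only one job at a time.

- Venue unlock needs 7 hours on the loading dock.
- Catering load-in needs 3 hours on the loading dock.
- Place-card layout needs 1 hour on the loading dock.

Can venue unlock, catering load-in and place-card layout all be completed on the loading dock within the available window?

No

Running back to back, the jobs need 7 + 3 + 1 = 11 hours on the loading dock.
Since 11 > 9, they cannot all fit.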